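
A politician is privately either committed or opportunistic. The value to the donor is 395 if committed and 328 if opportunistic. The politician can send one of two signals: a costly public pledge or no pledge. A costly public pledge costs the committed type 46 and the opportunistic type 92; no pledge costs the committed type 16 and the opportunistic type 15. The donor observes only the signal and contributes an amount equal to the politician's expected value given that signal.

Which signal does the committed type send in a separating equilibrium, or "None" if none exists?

pledge

Try committed → pledge, opportunistic → no pledge:
  If types separate, pledge earns payment 395 and no pledge earns 328.
  Committed: pledge gives 395 − 46 = 349; no pledge gives 328 − 16 = 312. No deviation. ✓
  Opportunistic: no pledge gives 328 − 15 = 313; pledge gives 395 − 92 = 303. No deviation. ✓
Both hold — the committed type sends pledge.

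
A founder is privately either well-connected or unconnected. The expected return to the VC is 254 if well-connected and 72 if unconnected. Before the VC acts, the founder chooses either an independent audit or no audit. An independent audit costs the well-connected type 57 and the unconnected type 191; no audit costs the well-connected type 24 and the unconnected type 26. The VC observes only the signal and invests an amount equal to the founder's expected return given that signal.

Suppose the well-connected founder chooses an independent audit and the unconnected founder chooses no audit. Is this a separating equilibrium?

No

If types separate, audit earns payment 254 and no audit earns 72.
Well-connected: audit gives 254 − 57 = 197; no audit gives 72 − 24 = 48. No deviation. ✓
Unconnected: no audit gives 72 − 26 = 46; audit gives 254 − 191 = 63. Would deviate. ✗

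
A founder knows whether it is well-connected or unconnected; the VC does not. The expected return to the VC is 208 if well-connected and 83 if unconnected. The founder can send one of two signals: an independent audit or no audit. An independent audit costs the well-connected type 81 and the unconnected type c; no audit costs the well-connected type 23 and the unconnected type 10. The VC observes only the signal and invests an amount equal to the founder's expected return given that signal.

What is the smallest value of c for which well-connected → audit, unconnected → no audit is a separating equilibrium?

135

Under separation: audit → well-connected (pays 208); no audit → unconnected (pays 83).
Well-connected: 208 − 81 = 127 ≥ 83 − 23 = 60. Holds regardless of c. ✓
Unconnected: 83 − 10 ≥ 208 − c, so c ≥ 208 − 73 = 135.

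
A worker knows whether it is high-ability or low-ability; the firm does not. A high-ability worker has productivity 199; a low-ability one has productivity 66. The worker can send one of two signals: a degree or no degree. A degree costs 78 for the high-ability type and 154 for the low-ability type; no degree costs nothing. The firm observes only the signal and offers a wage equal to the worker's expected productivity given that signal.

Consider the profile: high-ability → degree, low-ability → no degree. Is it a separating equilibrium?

If types separate, degree earns payment 199 and no degree earns 66.
High-ability: degree gives 199 − 78 = 121; no degree gives 66 − 0 = 66. No deviation. ✓
Low-ability: no degree gives 66 − 0 = 66; degree gives 199 − 154 = 45. No deviation. ✓
Both incentive constraints hold.

Yes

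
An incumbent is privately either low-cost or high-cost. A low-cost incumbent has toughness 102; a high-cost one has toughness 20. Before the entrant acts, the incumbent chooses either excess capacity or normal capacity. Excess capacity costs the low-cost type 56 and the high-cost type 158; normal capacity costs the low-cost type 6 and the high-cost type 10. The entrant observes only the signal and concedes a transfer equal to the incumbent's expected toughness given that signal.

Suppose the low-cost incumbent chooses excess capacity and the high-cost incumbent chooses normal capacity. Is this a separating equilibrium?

If types separate, excess capacity earns payment 102 and normal capacity earns 20.
Low-cost: excess capacity gives 102 − 56 = 46; normal capacity gives 20 − 6 = 14. No deviation. ✓
High-cost: normal capacity gives 20 − 10 = 10; excess capacity gives 102 − 158 = -56. No deviation. ✓
Both incentive constraints hold.

Yes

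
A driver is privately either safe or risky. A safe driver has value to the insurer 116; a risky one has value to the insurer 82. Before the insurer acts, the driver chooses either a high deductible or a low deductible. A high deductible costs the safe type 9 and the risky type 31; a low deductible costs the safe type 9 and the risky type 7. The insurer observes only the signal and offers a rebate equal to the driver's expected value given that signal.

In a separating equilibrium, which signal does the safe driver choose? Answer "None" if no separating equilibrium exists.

Try safe → high deductible, risky → low deductible:
  Under separation the insurer infers type exactly: high deductible → safe (pays 116), low deductible → risky (pays 82).
  Safe: high deductible gives 116 − 9 = 107; low deductible gives 82 − 9 = 73. No deviation. ✓
  Risky: low deductible gives 82 − 7 = 75; high deductible gives 116 − 31 = 85. Would deviate. ✗
Try safe → low deductible, risky → high deductible:
  Under separation the insurer infers type exactly: low deductible → safe (pays 116), high deductible → risky (pays 82).
  Safe: low deductible gives 116 − 9 = 107; high deductible gives 82 − 9 = 73. No deviation. ✓
  Risky: high deductible gives 82 − 31 = 51; low deductible gives 116 − 7 = 109. Would deviate. ✗
Neither assignment is incentive-compatible.

None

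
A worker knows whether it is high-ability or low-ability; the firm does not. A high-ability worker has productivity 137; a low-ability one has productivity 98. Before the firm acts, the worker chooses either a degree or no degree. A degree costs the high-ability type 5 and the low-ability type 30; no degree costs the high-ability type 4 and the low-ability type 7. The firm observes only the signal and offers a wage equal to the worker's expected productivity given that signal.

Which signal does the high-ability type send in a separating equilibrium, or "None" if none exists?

None

Try high-ability → degree, low-ability → no degree:
  If types separate, degree earns payment 137 and no degree earns 98.
  High-ability: degree gives 137 − 5 = 132; no degree gives 98 − 4 = 94. No deviation. ✓
  Low-ability: no degree gives 98 − 7 = 91; degree gives 137 − 30 = 107. Would deviate. ✗
Try high-ability → no degree, low-ability → degree:
  If types separate, no degree earns payment 137 and degree earns 98.
  High-ability: no degree gives 137 − 4 = 133; degree gives 98 − 5 = 93. No deviation. ✓
  Low-ability: degree gives 98 − 30 = 68; no degree gives 137 − 7 = 130. Would deviate. ✗
Neither assignment is incentive-compatible.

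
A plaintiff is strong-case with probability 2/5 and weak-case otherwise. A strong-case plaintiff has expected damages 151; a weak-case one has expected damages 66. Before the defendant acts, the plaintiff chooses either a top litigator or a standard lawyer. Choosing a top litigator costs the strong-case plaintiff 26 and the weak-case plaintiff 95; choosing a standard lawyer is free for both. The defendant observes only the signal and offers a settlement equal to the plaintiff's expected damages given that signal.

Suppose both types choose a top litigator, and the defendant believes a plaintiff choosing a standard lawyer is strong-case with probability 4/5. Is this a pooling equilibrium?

At the pooled signal (top litigator) the defendant holds the prior 2/5 and pays 2/5·151 + 3/5·66 = 100. Off-path (standard lawyer) belief 4/5 gives 4/5·151 + 1/5·66 = 134.
Strong-case: top litigator gives 100 − 26 = 74; standard lawyer gives 134 − 0 = 134. Deviates. ✗
Weak-case: top litigator gives 100 − 95 = 5; standard lawyer gives 134 − 0 = 134. Deviates. ✗

No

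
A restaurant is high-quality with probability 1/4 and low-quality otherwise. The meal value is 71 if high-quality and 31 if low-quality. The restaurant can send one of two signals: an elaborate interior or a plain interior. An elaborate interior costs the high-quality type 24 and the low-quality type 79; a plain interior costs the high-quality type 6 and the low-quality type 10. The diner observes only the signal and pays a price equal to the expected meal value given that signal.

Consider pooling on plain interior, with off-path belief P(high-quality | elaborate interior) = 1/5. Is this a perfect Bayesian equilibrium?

At the pooled signal (plain interior) the diner holds the prior 1/4 and pays 1/4·71 + 3/4·31 = 41. Off-path (elaborate interior) belief 1/5 gives 1/5·71 + 4/5·31 = 39.
High-quality: plain interior gives 41 − 6 = 35; elaborate interior gives 39 − 24 = 15. Stays. ✓
Low-quality: plain interior gives 41 − 10 = 31; elaborate interior gives 39 − 79 = -40. Stays. ✓

Yes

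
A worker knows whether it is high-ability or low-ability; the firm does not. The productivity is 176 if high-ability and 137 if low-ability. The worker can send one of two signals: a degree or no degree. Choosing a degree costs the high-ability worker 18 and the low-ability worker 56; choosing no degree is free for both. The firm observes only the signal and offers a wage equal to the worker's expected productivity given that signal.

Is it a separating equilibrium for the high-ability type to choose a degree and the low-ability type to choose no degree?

If types separate, degree earns payment 176 and no degree earns 137.
High-ability: degree gives 176 − 18 = 158; no degree gives 137 − 0 = 137. No deviation. ✓
Low-ability: no degree gives 137 − 0 = 137; degree gives 176 − 56 = 120. No deviation. ✓
Neither type gains from mimicking the other.

Yes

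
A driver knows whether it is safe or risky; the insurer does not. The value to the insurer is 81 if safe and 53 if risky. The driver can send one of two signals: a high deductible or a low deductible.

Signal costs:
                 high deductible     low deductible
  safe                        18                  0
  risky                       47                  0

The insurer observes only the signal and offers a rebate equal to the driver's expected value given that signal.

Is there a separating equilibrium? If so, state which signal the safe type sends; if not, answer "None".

high deductible

Try safe → high deductible, risky → low deductible:
  Under separation the insurer infers type exactly: high deductible → safe (pays 81), low deductible → risky (pays 53).
  Safe: high deductible gives 81 − 18 = 63; low deductible gives 53 − 0 = 53. No deviation. ✓
  Risky: low deductible gives 53 − 0 = 53; high deductible gives 81 − 47 = 34. No deviation. ✓
Both hold — the safe type sends high deductible.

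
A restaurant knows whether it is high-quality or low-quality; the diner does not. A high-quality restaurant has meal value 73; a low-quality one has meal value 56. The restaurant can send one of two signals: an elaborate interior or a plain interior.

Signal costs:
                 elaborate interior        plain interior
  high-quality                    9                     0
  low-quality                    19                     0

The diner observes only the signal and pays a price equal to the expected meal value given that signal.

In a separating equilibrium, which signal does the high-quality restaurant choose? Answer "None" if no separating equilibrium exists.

elaborate interior

Try high-quality → elaborate interior, low-quality → plain interior:
  Under separation the diner infers type exactly: elaborate interior → high-quality (pays 73), plain interior → low-quality (pays 56).
  High-quality: elaborate interior gives 73 − 9 = 64; plain interior gives 56 − 0 = 56. No deviation. ✓
  Low-quality: plain interior gives 56 − 0 = 56; elaborate interior gives 73 − 19 = 54. No deviation. ✓
Both hold — the high-quality type sends elaborate interior.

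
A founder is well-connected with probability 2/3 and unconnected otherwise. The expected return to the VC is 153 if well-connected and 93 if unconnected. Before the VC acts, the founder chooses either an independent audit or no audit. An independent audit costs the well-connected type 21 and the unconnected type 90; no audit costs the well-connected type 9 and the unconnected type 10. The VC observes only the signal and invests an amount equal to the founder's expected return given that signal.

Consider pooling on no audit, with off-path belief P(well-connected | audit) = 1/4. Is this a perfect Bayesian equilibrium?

Yes

At the pooled signal (no audit) the VC holds the prior 2/3 and pays 2/3·153 + 1/3·93 = 133. Off-path (audit) belief 1/4 gives 1/4·153 + 3/4·93 = 108.
Well-connected: no audit gives 133 − 9 = 124; audit gives 108 − 21 = 87. Stays. ✓
Unconnected: no audit gives 133 − 10 = 123; audit gives 108 − 90 = 18. Stays. ✓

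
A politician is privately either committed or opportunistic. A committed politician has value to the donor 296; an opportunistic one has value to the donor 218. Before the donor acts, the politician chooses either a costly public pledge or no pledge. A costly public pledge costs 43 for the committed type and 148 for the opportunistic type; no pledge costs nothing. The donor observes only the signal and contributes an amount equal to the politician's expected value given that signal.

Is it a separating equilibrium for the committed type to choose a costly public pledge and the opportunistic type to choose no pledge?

Yes

If types separate, pledge earns payment 296 and no pledge earns 218.
Committed: pledge gives 296 − 43 = 253; no pledge gives 218 − 0 = 218. No deviation. ✓
Opportunistic: no pledge gives 218 − 0 = 218; pledge gives 296 − 148 = 148. No deviation. ✓
Both incentive constraints hold.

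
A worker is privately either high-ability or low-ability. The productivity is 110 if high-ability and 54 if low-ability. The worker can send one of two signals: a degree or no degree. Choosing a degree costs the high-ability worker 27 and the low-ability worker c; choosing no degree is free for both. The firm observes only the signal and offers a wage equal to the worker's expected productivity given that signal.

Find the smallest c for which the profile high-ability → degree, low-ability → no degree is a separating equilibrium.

56

Under separation: degree → high-ability (pays 110); no degree → low-ability (pays 54).
High-ability: 110 − 27 = 83 ≥ 54 − 0 = 54. Holds regardless of c. ✓
Low-ability: 54 − 0 ≥ 110 − c, so c ≥ 110 − 54 = 56.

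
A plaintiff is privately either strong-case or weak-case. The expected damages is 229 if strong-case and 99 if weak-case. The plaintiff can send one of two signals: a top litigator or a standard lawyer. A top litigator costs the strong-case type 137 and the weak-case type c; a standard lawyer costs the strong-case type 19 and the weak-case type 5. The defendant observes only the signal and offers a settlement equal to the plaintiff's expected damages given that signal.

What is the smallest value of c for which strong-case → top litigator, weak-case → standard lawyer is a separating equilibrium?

135

Under separation: top litigator → strong-case (pays 229); standard lawyer → weak-case (pays 99).
Strong-case: 229 − 137 = 92 ≥ 99 − 19 = 80. Holds regardless of c. ✓
Weak-case: 99 − 5 ≥ 229 − c, so c ≥ 229 − 94 = 135.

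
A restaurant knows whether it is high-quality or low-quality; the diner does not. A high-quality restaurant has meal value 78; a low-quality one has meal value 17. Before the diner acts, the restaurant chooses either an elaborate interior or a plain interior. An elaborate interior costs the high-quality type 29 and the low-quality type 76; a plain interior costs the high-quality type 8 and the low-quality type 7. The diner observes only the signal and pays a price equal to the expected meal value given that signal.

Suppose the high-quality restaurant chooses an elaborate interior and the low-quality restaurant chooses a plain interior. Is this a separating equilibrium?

If types separate, elaborate interior earns payment 78 and plain interior earns 17.
High-quality: elaborate interior gives 78 − 29 = 49; plain interior gives 17 − 8 = 9. No deviation. ✓
Low-quality: plain interior gives 17 − 7 = 10; elaborate interior gives 78 − 76 = 2. No deviation. ✓
Neither type gains from mimicking the other.

Yes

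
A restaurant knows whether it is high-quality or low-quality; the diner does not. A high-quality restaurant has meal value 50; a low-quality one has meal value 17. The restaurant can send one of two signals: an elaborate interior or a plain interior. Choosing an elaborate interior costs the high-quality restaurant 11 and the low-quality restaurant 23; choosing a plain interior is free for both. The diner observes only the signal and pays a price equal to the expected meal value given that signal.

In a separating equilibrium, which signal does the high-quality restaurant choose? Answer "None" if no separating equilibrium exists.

None

Try high-quality → elaborate interior, low-quality → plain interior:
  If types separate, elaborate interior earns payment 50 and plain interior earns 17.
  High-quality: elaborate interior gives 50 − 11 = 39; plain interior gives 17 − 0 = 17. No deviation. ✓
  Low-quality: plain interior gives 17 − 0 = 17; elaborate interior gives 50 − 23 = 27. Would deviate. ✗
Try high-quality → plain interior, low-quality → elaborate interior:
  If types separate, plain interior earns payment 50 and elaborate interior earns 17.
  High-quality: plain interior gives 50 − 0 = 50; elaborate interior gives 17 − 11 = 6. No deviation. ✓
  Low-quality: elaborate interior gives 17 − 23 = -6; plain interior gives 50 − 0 = 50. Would deviate. ✗
Neither assignment is incentive-compatible.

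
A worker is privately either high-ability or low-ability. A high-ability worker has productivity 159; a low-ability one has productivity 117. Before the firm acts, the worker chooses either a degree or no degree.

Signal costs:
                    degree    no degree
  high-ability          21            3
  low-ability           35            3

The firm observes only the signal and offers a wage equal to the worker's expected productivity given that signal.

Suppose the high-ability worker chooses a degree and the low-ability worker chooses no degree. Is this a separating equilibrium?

No

Under separation the firm infers type exactly: degree → high-ability (pays 159), no degree → low-ability (pays 117).
High-ability: degree gives 159 − 21 = 138; no degree gives 117 − 3 = 114. No deviation. ✓
Low-ability: no degree gives 117 − 3 = 114; degree gives 159 − 35 = 124. Would deviate. ✗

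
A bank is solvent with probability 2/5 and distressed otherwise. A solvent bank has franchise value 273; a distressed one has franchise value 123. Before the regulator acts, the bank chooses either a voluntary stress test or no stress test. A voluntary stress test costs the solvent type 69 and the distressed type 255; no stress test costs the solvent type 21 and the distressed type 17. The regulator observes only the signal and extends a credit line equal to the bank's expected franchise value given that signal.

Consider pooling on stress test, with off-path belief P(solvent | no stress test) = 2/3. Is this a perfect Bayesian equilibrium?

No

At the pooled signal (stress test) the regulator holds the prior 2/5 and pays 2/5·273 + 3/5·123 = 183. Off-path (no stress test) belief 2/3 gives 2/3·273 + 1/3·123 = 223.
Solvent: stress test gives 183 − 69 = 114; no stress test gives 223 − 21 = 202. Deviates. ✗
Distressed: stress test gives 183 − 255 = -72; no stress test gives 223 − 17 = 206. Deviates. ✗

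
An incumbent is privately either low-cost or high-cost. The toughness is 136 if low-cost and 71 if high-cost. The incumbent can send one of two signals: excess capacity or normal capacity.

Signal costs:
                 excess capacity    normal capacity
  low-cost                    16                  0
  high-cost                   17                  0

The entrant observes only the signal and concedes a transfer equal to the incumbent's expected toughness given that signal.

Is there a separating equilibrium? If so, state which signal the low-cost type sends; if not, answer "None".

None

Try low-cost → excess capacity, high-cost → normal capacity:
  If types separate, excess capacity earns payment 136 and normal capacity earns 71.
  Low-cost: excess capacity gives 136 − 16 = 120; normal capacity gives 71 − 0 = 71. No deviation. ✓
  High-cost: normal capacity gives 71 − 0 = 71; excess capacity gives 136 − 17 = 119. Would deviate. ✗
Try low-cost → normal capacity, high-cost → excess capacity:
  If types separate, normal capacity earns payment 136 and excess capacity earns 71.
  Low-cost: normal capacity gives 136 − 0 = 136; excess capacity gives 71 − 16 = 55. No deviation. ✓
  High-cost: excess capacity gives 71 − 17 = 54; normal capacity gives 136 − 0 = 136. Would deviate. ✗
Neither assignment is incentive-compatible.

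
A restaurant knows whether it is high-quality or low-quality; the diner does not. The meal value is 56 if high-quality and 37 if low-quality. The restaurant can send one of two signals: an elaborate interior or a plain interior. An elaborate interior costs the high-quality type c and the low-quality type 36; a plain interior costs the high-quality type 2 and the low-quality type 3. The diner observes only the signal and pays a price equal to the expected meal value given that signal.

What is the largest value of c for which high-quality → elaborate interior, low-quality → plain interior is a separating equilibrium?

Under separation: elaborate interior → high-quality (pays 56); plain interior → low-quality (pays 37).
Low-quality: 37 − 3 = 34 ≥ 56 − 36 = 20. Holds regardless of c. ✓
High-quality: 56 − c ≥ 37 − 2, so c ≤ 56 − 35 = 21.

21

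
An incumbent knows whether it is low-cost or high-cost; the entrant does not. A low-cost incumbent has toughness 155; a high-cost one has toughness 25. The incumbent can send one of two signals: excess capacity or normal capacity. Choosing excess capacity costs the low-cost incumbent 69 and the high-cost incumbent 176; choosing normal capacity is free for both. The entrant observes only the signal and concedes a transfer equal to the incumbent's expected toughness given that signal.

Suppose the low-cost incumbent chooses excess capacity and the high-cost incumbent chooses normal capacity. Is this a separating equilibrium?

Yes

If types separate, excess capacity earns payment 155 and normal capacity earns 25.
Low-cost: excess capacity gives 155 − 69 = 86; normal capacity gives 25 − 0 = 25. No deviation. ✓
High-cost: normal capacity gives 25 − 0 = 25; excess capacity gives 155 − 176 = -21. No deviation. ✓
Both incentive constraints hold.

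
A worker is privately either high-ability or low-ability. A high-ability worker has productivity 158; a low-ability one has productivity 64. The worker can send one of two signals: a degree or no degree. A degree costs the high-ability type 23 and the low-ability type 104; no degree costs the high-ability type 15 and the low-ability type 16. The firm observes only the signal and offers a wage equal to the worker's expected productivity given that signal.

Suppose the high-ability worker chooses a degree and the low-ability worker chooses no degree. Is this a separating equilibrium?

If types separate, degree earns payment 158 and no degree earns 64.
High-ability: degree gives 158 − 23 = 135; no degree gives 64 − 15 = 49. No deviation. ✓
Low-ability: no degree gives 64 − 16 = 48; degree gives 158 − 104 = 54. Would deviate. ✗

No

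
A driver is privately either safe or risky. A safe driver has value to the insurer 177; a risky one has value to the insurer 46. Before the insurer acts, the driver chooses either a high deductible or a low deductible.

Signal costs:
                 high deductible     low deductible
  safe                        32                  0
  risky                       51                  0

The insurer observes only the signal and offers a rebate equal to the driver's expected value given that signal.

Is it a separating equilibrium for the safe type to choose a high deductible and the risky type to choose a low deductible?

No

If types separate, high deductible earns payment 177 and low deductible earns 46.
Safe: high deductible gives 177 − 32 = 145; low deductible gives 46 − 0 = 46. No deviation. ✓
Risky: low deductible gives 46 − 0 = 46; high deductible gives 177 − 51 = 126. Would deviate. ✗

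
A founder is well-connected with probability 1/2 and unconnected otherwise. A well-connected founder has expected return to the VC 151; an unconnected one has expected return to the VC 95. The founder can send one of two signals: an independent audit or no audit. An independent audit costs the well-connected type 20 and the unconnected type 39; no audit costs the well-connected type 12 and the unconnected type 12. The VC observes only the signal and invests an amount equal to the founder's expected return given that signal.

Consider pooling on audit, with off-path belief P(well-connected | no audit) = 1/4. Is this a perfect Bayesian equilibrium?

No

On the equilibrium path (audit) the VC holds the prior 1/2 and pays 1/2·151 + 1/2·95 = 123. Off-path (no audit) belief 1/4 gives 1/4·151 + 3/4·95 = 109.
Well-connected: audit gives 123 − 20 = 103; no audit gives 109 − 12 = 97. Stays. ✓
Unconnected: audit gives 123 − 39 = 84; no audit gives 109 − 12 = 97. Deviates. ✗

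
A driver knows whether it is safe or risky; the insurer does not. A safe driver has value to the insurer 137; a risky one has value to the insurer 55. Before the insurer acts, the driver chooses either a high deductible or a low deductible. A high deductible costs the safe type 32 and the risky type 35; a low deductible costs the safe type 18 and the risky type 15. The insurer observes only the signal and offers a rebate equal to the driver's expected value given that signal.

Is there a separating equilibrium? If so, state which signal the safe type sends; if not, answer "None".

None

Try safe → high deductible, risky → low deductible:
  Under separation the insurer infers type exactly: high deductible → safe (pays 137), low deductible → risky (pays 55).
  Safe: high deductible gives 137 − 32 = 105; low deductible gives 55 − 18 = 37. No deviation. ✓
  Risky: low deductible gives 55 − 15 = 40; high deductible gives 137 − 35 = 102. Would deviate. ✗
Try safe → low deductible, risky → high deductible:
  Under separation the insurer infers type exactly: low deductible → safe (pays 137), high deductible → risky (pays 55).
  Safe: low deductible gives 137 − 18 = 119; high deductible gives 55 − 32 = 23. No deviation. ✓
  Risky: high deductible gives 55 − 35 = 20; low deductible gives 137 − 15 = 122. Would deviate. ✗
Neither assignment is incentive-compatible.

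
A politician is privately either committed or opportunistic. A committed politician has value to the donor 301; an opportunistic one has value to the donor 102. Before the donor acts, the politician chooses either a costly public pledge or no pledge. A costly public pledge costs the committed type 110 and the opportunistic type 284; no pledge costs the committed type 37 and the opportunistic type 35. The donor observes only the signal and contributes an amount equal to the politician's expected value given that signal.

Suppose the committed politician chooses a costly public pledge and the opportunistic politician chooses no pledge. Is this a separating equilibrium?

Yes

Under separation the donor infers type exactly: pledge → committed (pays 301), no pledge → opportunistic (pays 102).
Committed: pledge gives 301 − 110 = 191; no pledge gives 102 − 37 = 65. No deviation. ✓
Opportunistic: no pledge gives 102 − 35 = 67; pledge gives 301 − 284 = 17. No deviation. ✓
Neither type gains from mimicking the other.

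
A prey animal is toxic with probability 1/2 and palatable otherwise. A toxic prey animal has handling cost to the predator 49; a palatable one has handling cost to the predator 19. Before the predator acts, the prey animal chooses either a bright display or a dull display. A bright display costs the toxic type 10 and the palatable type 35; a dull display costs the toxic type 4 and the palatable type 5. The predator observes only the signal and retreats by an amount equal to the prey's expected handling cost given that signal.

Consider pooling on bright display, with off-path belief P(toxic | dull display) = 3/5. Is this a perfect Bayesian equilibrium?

No

On the equilibrium path (bright display) the predator holds the prior 1/2 and pays 1/2·49 + 1/2·19 = 34. Off-path (dull display) belief 3/5 gives 3/5·49 + 2/5·19 = 37.
Toxic: bright display gives 34 − 10 = 24; dull display gives 37 − 4 = 33. Deviates. ✗
Palatable: bright display gives 34 − 35 = -1; dull display gives 37 − 5 = 32. Deviates. ✗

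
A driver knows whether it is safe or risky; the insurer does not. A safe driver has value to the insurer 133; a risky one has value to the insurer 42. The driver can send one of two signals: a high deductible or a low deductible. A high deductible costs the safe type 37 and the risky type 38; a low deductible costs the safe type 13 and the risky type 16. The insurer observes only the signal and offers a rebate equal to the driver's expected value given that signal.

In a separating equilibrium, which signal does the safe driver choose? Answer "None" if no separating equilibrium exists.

None

Try safe → high deductible, risky → low deductible:
  Under separation the insurer infers type exactly: high deductible → safe (pays 133), low deductible → risky (pays 42).
  Safe: high deductible gives 133 − 37 = 96; low deductible gives 42 − 13 = 29. No deviation. ✓
  Risky: low deductible gives 42 − 16 = 26; high deductible gives 133 − 38 = 95. Would deviate. ✗
Try safe → low deductible, risky → high deductible:
  Under separation the insurer infers type exactly: low deductible → safe (pays 133), high deductible → risky (pays 42).
  Safe: low deductible gives 133 − 13 = 120; high deductible gives 42 − 37 = 5. No deviation. ✓
  Risky: high deductible gives 42 − 38 = 4; low deductible gives 133 − 16 = 117. Would deviate. ✗
Neither assignment is incentive-compatible.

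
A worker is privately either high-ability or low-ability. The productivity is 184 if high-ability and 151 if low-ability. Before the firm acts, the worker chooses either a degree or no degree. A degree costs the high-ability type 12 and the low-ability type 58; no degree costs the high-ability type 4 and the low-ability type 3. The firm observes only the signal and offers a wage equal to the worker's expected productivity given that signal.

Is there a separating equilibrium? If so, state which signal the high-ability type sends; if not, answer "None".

degree

Try high-ability → degree, low-ability → no degree:
  Under separation the firm infers type exactly: degree → high-ability (pays 184), no degree → low-ability (pays 151).
  High-ability: degree gives 184 − 12 = 172; no degree gives 151 − 4 = 147. No deviation. ✓
  Low-ability: no degree gives 151 − 3 = 148; degree gives 184 − 58 = 126. No deviation. ✓
Both hold — the high-ability type sends degree.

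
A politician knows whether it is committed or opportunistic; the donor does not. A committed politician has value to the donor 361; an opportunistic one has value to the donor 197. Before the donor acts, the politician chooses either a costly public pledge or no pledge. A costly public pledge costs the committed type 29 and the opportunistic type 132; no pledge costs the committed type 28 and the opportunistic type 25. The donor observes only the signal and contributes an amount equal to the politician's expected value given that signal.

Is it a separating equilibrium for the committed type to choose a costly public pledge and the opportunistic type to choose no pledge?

Under separation the donor infers type exactly: pledge → committed (pays 361), no pledge → opportunistic (pays 197).
Committed: pledge gives 361 − 29 = 332; no pledge gives 197 − 28 = 169. No deviation. ✓
Opportunistic: no pledge gives 197 − 25 = 172; pledge gives 361 − 132 = 229. Would deviate. ✗

No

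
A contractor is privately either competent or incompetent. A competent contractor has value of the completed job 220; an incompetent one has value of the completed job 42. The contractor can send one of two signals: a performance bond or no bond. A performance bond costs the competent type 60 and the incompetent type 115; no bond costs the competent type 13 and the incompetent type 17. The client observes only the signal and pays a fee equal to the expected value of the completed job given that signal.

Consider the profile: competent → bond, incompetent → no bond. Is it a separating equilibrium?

If types separate, bond earns payment 220 and no bond earns 42.
Competent: bond gives 220 − 60 = 160; no bond gives 42 − 13 = 29. No deviation. ✓
Incompetent: no bond gives 42 − 17 = 25; bond gives 220 − 115 = 105. Would deviate. ✗

No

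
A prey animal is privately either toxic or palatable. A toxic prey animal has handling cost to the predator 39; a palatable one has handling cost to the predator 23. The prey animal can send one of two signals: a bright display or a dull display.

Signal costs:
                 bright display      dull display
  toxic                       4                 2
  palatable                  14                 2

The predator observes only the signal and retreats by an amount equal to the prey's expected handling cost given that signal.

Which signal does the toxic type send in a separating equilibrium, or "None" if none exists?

Try toxic → bright display, palatable → dull display:
  If types separate, bright display earns payment 39 and dull display earns 23.
  Toxic: bright display gives 39 − 4 = 35; dull display gives 23 − 2 = 21. No deviation. ✓
  Palatable: dull display gives 23 − 2 = 21; bright display gives 39 − 14 = 25. Would deviate. ✗
Try toxic → dull display, palatable → bright display:
  If types separate, dull display earns payment 39 and bright display earns 23.
  Toxic: dull display gives 39 − 2 = 37; bright display gives 23 − 4 = 19. No deviation. ✓
  Palatable: bright display gives 23 − 14 = 9; dull display gives 39 − 2 = 37. Would deviate. ✗
Neither assignment is incentive-compatible.

None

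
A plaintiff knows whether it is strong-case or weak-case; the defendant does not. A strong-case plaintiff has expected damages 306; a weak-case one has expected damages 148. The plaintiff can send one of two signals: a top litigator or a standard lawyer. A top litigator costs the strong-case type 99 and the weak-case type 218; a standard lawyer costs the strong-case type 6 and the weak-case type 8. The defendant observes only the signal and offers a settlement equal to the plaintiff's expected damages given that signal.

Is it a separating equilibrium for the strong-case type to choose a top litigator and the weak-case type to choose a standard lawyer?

Yes

If types separate, top litigator earns payment 306 and standard lawyer earns 148.
Strong-case: top litigator gives 306 − 99 = 207; standard lawyer gives 148 − 6 = 142. No deviation. ✓
Weak-case: standard lawyer gives 148 − 8 = 140; top litigator gives 306 − 218 = 88. No deviation. ✓
Both incentive constraints hold.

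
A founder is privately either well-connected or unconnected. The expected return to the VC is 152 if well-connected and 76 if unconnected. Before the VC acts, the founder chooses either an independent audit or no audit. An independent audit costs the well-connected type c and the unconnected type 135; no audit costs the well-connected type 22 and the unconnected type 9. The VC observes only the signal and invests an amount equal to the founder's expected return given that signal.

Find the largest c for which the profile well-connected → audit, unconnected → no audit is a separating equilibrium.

Under separation: audit → well-connected (pays 152); no audit → unconnected (pays 76).
Unconnected: 76 − 9 = 67 ≥ 152 − 135 = 17. Holds regardless of c. ✓
Well-connected: 152 − c ≥ 76 − 22, so c ≤ 152 − 54 = 98.

98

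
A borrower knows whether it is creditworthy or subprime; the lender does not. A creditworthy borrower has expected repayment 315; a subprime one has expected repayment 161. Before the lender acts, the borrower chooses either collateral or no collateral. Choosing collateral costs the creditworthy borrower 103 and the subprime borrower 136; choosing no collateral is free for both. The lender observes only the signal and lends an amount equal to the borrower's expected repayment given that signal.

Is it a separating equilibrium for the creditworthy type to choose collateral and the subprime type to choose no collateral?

No

Under separation the lender infers type exactly: collateral → creditworthy (pays 315), no collateral → subprime (pays 161).
Creditworthy: collateral gives 315 − 103 = 212; no collateral gives 161 − 0 = 161. No deviation. ✓
Subprime: no collateral gives 161 − 0 = 161; collateral gives 315 − 136 = 179. Would deviate. ✗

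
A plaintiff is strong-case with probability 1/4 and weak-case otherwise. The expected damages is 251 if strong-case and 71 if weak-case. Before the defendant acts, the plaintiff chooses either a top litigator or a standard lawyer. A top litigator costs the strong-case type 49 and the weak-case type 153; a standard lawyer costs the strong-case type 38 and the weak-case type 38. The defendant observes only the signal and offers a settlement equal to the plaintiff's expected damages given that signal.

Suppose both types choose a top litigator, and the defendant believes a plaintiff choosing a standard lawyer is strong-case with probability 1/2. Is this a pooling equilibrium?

On the equilibrium path (top litigator) the defendant holds the prior 1/4 and pays 1/4·251 + 3/4·71 = 116. Off-path (standard lawyer) belief 1/2 gives 1/2·251 + 1/2·71 = 161.
Strong-case: top litigator gives 116 − 49 = 67; standard lawyer gives 161 − 38 = 123. Deviates. ✗
Weak-case: top litigator gives 116 − 153 = -37; standard lawyer gives 161 − 38 = 123. Deviates. ✗

No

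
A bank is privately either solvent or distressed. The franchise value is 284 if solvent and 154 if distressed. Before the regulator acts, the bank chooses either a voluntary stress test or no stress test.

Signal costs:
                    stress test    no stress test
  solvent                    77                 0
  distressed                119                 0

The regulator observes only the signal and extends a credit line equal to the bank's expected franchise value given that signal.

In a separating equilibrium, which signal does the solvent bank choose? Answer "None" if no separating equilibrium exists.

Try solvent → stress test, distressed → no stress test:
  Under separation the regulator infers type exactly: stress test → solvent (pays 284), no stress test → distressed (pays 154).
  Solvent: stress test gives 284 − 77 = 207; no stress test gives 154 − 0 = 154. No deviation. ✓
  Distressed: no stress test gives 154 − 0 = 154; stress test gives 284 − 119 = 165. Would deviate. ✗
Try solvent → no stress test, distressed → stress test:
  Under separation the regulator infers type exactly: no stress test → solvent (pays 284), stress test → distressed (pays 154).
  Solvent: no stress test gives 284 − 0 = 284; stress test gives 154 − 77 = 77. No deviation. ✓
  Distressed: stress test gives 154 − 119 = 35; no stress test gives 284 − 0 = 284. Would deviate. ✗
Neither assignment is incentive-compatible.

None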